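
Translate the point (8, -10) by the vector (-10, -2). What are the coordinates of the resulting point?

Translation by (-10, -2) (homogeneous matrix [[1, 0, -10], [0, 1, -2], [0, 0, 1]]):
x' = 8 + -10 = -2
y' = -10 + -2 = -12
Result: (-2, -12)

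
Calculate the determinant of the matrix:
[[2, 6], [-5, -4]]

For a 2×2 matrix [[a, b], [c, d]], det = ad - bc
det = (2)(-4) - (6)(-5) = -8 - -30 = 22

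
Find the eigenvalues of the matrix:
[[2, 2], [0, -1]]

Characteristic equation: det(A - λI) = 0
λ² - (trace)λ + (det) = 0
trace = 2 + -1 = 1, det = (2)(-1) - (2)(0) = -2
λ² - (1)λ + (-2) = 0
λ = (1 ± √((1)² - 4·(-2))) / 2 = (1 ± √9) / 2
Solving: λ = -1, 2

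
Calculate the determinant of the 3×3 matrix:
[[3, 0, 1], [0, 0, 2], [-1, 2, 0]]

Expansion along first row:
det = 3·det([[0,2],[2,0]]) - 0·det([[0,2],[-1,0]]) + 1·det([[0,0],[-1,2]])
    = 3·(0·0 - 2·2) - 0·(0·0 - 2·-1) + 1·(0·2 - 0·-1)
    = 3·-4 - 0·2 + 1·0
    = -12 + 0 + 0 = -12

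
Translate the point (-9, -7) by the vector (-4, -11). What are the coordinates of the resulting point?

Translation by (-4, -11) (homogeneous matrix [[1, 0, -4], [0, 1, -11], [0, 0, 1]]):
x' = -9 + -4 = -13
y' = -7 + -11 = -18
Result: (-13, -18)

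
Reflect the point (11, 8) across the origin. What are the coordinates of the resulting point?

Reflection across origin: (11, 8) → (-11, -8)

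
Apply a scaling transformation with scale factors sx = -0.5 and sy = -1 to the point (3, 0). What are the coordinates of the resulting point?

Scaling matrix:
[[-0.50, 0], [0, -1]]
Result: (3 × -0.5, 0 × -1) = (-1.5, 0)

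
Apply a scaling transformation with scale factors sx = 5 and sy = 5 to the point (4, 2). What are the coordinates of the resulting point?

Scaling matrix:
[[5, 0], [0, 5]]
Result: (4 × 5, 2 × 5) = (20, 10)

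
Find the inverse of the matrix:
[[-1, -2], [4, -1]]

For [[a,b],[c,d]], inverse = (1/det)·[[d,-b],[-c,a]]
det = (-1)(-1) - (-2)(4) = 1 - -8 = 9
Inverse = (1/9)·[[-1, 2], [-4, -1]]
= [[-1/9, 2/9], [-4/9, -1/9]]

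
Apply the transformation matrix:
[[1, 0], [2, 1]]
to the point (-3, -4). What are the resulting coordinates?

Matrix multiplication:
[[1, 0], [2, 1]] × [-3, -4]ᵀ
= [(1)(-3) + (0)(-4), (2)(-3) + (1)(-4)]ᵀ
= [-3, -10]ᵀ
Result: (-3, -10)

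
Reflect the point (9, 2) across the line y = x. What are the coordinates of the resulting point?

Reflection across line y = x: (9, 2) → (2, 9)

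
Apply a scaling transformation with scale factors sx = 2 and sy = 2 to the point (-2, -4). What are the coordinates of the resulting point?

Scaling matrix:
[[2, 0], [0, 2]]
Result: (-2 × 2, -4 × 2) = (-4, -8)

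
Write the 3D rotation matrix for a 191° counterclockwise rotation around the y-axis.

Rotation matrix for counterclockwise 191° around y-axis:
cos(191°) = -0.9816, sin(191°) = -0.1908
Result: [[-0.9816, 0, -0.1908], [0, 1, 0], [0.1908, 0, -0.9816]]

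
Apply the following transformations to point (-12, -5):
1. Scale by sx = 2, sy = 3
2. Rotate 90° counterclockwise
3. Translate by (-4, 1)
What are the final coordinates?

Step 1: Scale → (-24, -15)
Step 2: Rotate 90° → (15, -24)
Step 3: Translate → (11, -23)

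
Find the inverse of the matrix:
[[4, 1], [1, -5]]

For [[a,b],[c,d]], inverse = (1/det)·[[d,-b],[-c,a]]
det = (4)(-5) - (1)(1) = -20 - 1 = -21
Inverse = (1/-21)·[[-5, -1], [-1, 4]]
= [[5/21, 1/21], [1/21, -4/21]]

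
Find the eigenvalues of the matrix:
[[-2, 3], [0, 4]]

Characteristic equation: det(A - λI) = 0
λ² - (trace)λ + (det) = 0
trace = -2 + 4 = 2, det = (-2)(4) - (3)(0) = -8
λ² - (2)λ + (-8) = 0
λ = (2 ± √((2)² - 4·(-8))) / 2 = (2 ± √36) / 2
Solving: λ = -2, 4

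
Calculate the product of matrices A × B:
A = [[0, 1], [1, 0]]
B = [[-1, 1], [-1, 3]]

Matrix multiplication:
C[0][0] = 0×-1 + 1×-1 = -1
C[0][1] = 0×1 + 1×3 = 3
C[1][0] = 1×-1 + 0×-1 = -1
C[1][1] = 1×1 + 0×3 = 1
Result: [[-1, 3], [-1, 1]]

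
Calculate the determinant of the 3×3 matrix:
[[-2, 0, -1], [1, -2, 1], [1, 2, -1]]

Expansion along first row:
det = -2·det([[-2,1],[2,-1]]) - 0·det([[1,1],[1,-1]]) + -1·det([[1,-2],[1,2]])
    = -2·(-2·-1 - 1·2) - 0·(1·-1 - 1·1) + -1·(1·2 - -2·1)
    = -2·0 - 0·-2 + -1·4
    = 0 + 0 + -4 = -4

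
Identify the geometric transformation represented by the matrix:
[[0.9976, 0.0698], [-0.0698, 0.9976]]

This matrix represents: rotation by 356° counterclockwise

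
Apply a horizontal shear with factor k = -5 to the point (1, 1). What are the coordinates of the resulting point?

Shear matrix for horizontal shear with factor k = -5:
[[1, -5], [0, 1]]
Result: (1, 1) → (-4, 1)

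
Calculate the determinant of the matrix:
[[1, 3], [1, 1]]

For a 2×2 matrix [[a, b], [c, d]], det = ad - bc
det = (1)(1) - (3)(1) = 1 - 3 = -2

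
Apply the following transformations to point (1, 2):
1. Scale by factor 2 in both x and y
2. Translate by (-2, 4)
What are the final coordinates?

Step 1: Scale (1, 2) by 2 → (2, 4)
Step 2: Translate by (-2, 4) → (0, 8)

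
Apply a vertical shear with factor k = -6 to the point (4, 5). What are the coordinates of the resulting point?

Shear matrix for vertical shear with factor k = -6:
[[1, 0], [-6, 1]]
Result: (4, 5) → (4, -19)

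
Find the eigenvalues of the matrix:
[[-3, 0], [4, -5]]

Characteristic equation: det(A - λI) = 0
λ² - (trace)λ + (det) = 0
trace = -3 + -5 = -8, det = (-3)(-5) - (0)(4) = 15
λ² - (-8)λ + (15) = 0
λ = (-8 ± √((-8)² - 4·(15))) / 2 = (-8 ± √4) / 2
Solving: λ = -5, -3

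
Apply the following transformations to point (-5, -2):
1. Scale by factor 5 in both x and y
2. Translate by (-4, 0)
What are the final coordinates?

Step 1: Scale (-5, -2) by 5 → (-25, -10)
Step 2: Translate by (-4, 0) → (-29, -10)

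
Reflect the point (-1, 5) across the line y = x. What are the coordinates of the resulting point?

Reflection across line y = x: (-1, 5) → (5, -1)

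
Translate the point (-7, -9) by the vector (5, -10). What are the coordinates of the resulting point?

Translation by (5, -10) (homogeneous matrix [[1, 0, 5], [0, 1, -10], [0, 0, 1]]):
x' = -7 + 5 = -2
y' = -9 + -10 = -19
Result: (-2, -19)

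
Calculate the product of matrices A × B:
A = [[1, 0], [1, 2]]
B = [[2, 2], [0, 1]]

Matrix multiplication:
C[0][0] = 1×2 + 0×0 = 2
C[0][1] = 1×2 + 0×1 = 2
C[1][0] = 1×2 + 2×0 = 2
C[1][1] = 1×2 + 2×1 = 4
Result: [[2, 2], [2, 4]]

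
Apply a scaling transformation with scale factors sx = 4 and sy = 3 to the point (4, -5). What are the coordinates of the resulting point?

Scaling matrix:
[[4, 0], [0, 3]]
Result: (4 × 4, -5 × 3) = (16, -15)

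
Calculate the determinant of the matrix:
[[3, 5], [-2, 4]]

For a 2×2 matrix [[a, b], [c, d]], det = ad - bc
det = (3)(4) - (5)(-2) = 12 - -10 = 22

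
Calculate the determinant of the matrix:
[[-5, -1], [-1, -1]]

For a 2×2 matrix [[a, b], [c, d]], det = ad - bc
det = (-5)(-1) - (-1)(-1) = 5 - 1 = 4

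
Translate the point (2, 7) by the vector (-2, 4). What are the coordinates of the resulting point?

Translation by (-2, 4) (homogeneous matrix [[1, 0, -2], [0, 1, 4], [0, 0, 1]]):
x' = 2 + -2 = 0
y' = 7 + 4 = 11
Result: (0, 11)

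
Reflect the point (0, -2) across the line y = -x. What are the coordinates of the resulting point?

Reflection across line y = -x: (0, -2) → (2, 0)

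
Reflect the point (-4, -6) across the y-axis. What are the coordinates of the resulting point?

Reflection across y-axis: (-4, -6) → (4, -6)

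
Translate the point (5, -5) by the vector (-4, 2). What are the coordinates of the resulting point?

Translation by (-4, 2) (homogeneous matrix [[1, 0, -4], [0, 1, 2], [0, 0, 1]]):
x' = 5 + -4 = 1
y' = -5 + 2 = -3
Result: (1, -3)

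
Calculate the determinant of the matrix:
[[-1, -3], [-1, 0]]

For a 2×2 matrix [[a, b], [c, d]], det = ad - bc
det = (-1)(0) - (-3)(-1) = 0 - 3 = -3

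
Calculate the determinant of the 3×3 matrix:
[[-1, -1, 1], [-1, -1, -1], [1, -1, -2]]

Expansion along first row:
det = -1·det([[-1,-1],[-1,-2]]) - -1·det([[-1,-1],[1,-2]]) + 1·det([[-1,-1],[1,-1]])
    = -1·(-1·-2 - -1·-1) - -1·(-1·-2 - -1·1) + 1·(-1·-1 - -1·1)
    = -1·1 - -1·3 + 1·2
    = -1 + 3 + 2 = 4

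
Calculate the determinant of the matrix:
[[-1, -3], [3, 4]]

For a 2×2 matrix [[a, b], [c, d]], det = ad - bc
det = (-1)(4) - (-3)(3) = -4 - -9 = 5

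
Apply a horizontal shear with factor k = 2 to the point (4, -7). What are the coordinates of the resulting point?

Shear matrix for horizontal shear with factor k = 2:
[[1, 2], [0, 1]]
Result: (4, -7) → (-10, -7)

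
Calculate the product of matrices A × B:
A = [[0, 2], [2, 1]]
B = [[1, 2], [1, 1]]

Matrix multiplication:
C[0][0] = 0×1 + 2×1 = 2
C[0][1] = 0×2 + 2×1 = 2
C[1][0] = 2×1 + 1×1 = 3
C[1][1] = 2×2 + 1×1 = 5
Result: [[2, 2], [3, 5]]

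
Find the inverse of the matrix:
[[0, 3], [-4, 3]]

For [[a,b],[c,d]], inverse = (1/det)·[[d,-b],[-c,a]]
det = (0)(3) - (3)(-4) = 0 - -12 = 12
Inverse = (1/12)·[[3, -3], [4, 0]]
= [[1/4, -1/4], [1/3, 0]]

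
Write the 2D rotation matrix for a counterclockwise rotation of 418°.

Rotation matrix formula: [[cos θ, -sin θ], [sin θ, cos θ]]
For θ = 418°:
cos(418°) = 0.5299
sin(418°) = 0.8480
Result: [[0.5299, -0.8480], [0.8480, 0.5299]]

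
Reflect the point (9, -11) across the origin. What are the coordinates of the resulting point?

Reflection across origin: (9, -11) → (-9, 11)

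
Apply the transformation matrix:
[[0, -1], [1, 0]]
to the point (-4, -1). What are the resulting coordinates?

Matrix multiplication:
[[0, -1], [1, 0]] × [-4, -1]ᵀ
= [(0)(-4) + (-1)(-1), (1)(-4) + (0)(-1)]ᵀ
= [1, -4]ᵀ
Result: (1, -4)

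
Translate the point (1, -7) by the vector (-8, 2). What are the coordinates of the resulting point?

Translation by (-8, 2) (homogeneous matrix [[1, 0, -8], [0, 1, 2], [0, 0, 1]]):
x' = 1 + -8 = -7
y' = -7 + 2 = -5
Result: (-7, -5)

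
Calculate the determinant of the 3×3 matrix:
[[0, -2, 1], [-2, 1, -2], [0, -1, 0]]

Expansion along first row:
det = 0·det([[1,-2],[-1,0]]) - -2·det([[-2,-2],[0,0]]) + 1·det([[-2,1],[0,-1]])
    = 0·(1·0 - -2·-1) - -2·(-2·0 - -2·0) + 1·(-2·-1 - 1·0)
    = 0·-2 - -2·0 + 1·2
    = 0 + 0 + 2 = 2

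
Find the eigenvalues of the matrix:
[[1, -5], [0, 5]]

Characteristic equation: det(A - λI) = 0
λ² - (trace)λ + (det) = 0
trace = 1 + 5 = 6, det = (1)(5) - (-5)(0) = 5
λ² - (6)λ + (5) = 0
λ = (6 ± √((6)² - 4·(5))) / 2 = (6 ± √16) / 2
Solving: λ = 1, 5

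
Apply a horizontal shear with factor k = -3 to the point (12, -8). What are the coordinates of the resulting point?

Shear matrix for horizontal shear with factor k = -3:
[[1, -3], [0, 1]]
Result: (12, -8) → (36, -8)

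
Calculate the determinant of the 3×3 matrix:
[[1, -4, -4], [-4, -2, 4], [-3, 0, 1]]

Expansion along first row:
det = 1·det([[-2,4],[0,1]]) - -4·det([[-4,4],[-3,1]]) + -4·det([[-4,-2],[-3,0]])
    = 1·(-2·1 - 4·0) - -4·(-4·1 - 4·-3) + -4·(-4·0 - -2·-3)
    = 1·-2 - -4·8 + -4·-6
    = -2 + 32 + 24 = 54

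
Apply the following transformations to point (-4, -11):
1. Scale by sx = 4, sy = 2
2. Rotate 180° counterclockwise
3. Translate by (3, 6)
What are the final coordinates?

Step 1: Scale → (-16, -22)
Step 2: Rotate 180° → (16, 22)
Step 3: Translate → (19, 28)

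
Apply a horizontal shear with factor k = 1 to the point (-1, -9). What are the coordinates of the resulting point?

Shear matrix for horizontal shear with factor k = 1:
[[1, 1], [0, 1]]
Result: (-1, -9) → (-10, -9)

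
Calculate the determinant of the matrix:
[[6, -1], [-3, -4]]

For a 2×2 matrix [[a, b], [c, d]], det = ad - bc
det = (6)(-4) - (-1)(-3) = -24 - 3 = -27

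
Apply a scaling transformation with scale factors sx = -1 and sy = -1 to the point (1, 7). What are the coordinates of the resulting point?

Scaling matrix:
[[-1, 0], [0, -1]]
Result: (1 × -1, 7 × -1) = (-1, -7)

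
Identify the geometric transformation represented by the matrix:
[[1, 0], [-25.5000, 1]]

This matrix represents: vertical shear with factor -25.5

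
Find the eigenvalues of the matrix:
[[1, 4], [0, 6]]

Characteristic equation: det(A - λI) = 0
λ² - (trace)λ + (det) = 0
trace = 1 + 6 = 7, det = (1)(6) - (4)(0) = 6
λ² - (7)λ + (6) = 0
λ = (7 ± √((7)² - 4·(6))) / 2 = (7 ± √25) / 2
Solving: λ = 1, 6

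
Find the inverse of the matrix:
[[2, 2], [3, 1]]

For [[a,b],[c,d]], inverse = (1/det)·[[d,-b],[-c,a]]
det = (2)(1) - (2)(3) = 2 - 6 = -4
Inverse = (1/-4)·[[1, -2], [-3, 2]]
= [[-1/4, 1/2], [3/4, -1/2]]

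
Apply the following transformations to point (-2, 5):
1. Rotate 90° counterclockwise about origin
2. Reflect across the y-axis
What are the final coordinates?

Step 1: Rotate 90° → (-5, -2)
Step 2: Reflect across y-axis → (5, -2)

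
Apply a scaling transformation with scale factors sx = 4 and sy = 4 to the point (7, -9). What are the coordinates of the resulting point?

Scaling matrix:
[[4, 0], [0, 4]]
Result: (7 × 4, -9 × 4) = (28, -36)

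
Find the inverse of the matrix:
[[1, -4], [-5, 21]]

For [[a,b],[c,d]], inverse = (1/det)·[[d,-b],[-c,a]]
det = (1)(21) - (-4)(-5) = 21 - 20 = 1
Inverse = [[21, 4], [5, 1]]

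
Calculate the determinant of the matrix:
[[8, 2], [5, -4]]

For a 2×2 matrix [[a, b], [c, d]], det = ad - bc
det = (8)(-4) - (2)(5) = -32 - 10 = -42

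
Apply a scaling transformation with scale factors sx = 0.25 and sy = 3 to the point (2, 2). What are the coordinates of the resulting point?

Scaling matrix:
[[0.25, 0], [0, 3]]
Result: (2 × 0.25, 2 × 3) = (0.5, 6)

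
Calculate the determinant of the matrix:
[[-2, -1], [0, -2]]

For a 2×2 matrix [[a, b], [c, d]], det = ad - bc
det = (-2)(-2) - (-1)(0) = 4 - 0 = 4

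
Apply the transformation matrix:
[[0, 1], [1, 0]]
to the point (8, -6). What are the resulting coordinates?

Matrix multiplication:
[[0, 1], [1, 0]] × [8, -6]ᵀ
= [(0)(8) + (1)(-6), (1)(8) + (0)(-6)]ᵀ
= [-6, 8]ᵀ
Result: (-6, 8)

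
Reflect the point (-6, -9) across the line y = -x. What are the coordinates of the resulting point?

Reflection across line y = -x: (-6, -9) → (9, 6)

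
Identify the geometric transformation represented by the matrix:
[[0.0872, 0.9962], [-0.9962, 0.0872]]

This matrix represents: rotation by 275° counterclockwise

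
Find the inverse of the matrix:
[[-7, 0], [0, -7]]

For [[a,b],[c,d]], inverse = (1/det)·[[d,-b],[-c,a]]
det = (-7)(-7) - (0)(0) = 49 - 0 = 49
Inverse = (1/49)·[[-7, 0], [0, -7]]
= [[-1/7, 0], [0, -1/7]]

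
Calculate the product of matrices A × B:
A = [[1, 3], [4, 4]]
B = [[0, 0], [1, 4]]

Matrix multiplication:
C[0][0] = 1×0 + 3×1 = 3
C[0][1] = 1×0 + 3×4 = 12
C[1][0] = 4×0 + 4×1 = 4
C[1][1] = 4×0 + 4×4 = 16
Result: [[3, 12], [4, 16]]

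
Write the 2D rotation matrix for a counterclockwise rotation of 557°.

Rotation matrix formula: [[cos θ, -sin θ], [sin θ, cos θ]]
For θ = 557°:
cos(557°) = -0.9563
sin(557°) = -0.2924
Result: [[-0.9563, 0.2924], [-0.2924, -0.9563]]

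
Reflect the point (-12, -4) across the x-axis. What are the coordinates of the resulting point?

Reflection across x-axis: (-12, -4) → (-12, 4)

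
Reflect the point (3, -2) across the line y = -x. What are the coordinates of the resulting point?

Reflection across line y = -x: (3, -2) → (2, -3)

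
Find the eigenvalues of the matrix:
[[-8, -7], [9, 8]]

Characteristic equation: det(A - λI) = 0
λ² - (trace)λ + (det) = 0
trace = -8 + 8 = 0, det = (-8)(8) - (-7)(9) = -1
λ² - (0)λ + (-1) = 0
λ = (0 ± √((0)² - 4·(-1))) / 2 = (0 ± √4) / 2
Solving: λ = -1, 1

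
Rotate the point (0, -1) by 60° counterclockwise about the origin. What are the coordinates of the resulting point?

Rotation matrix for 60°: [[cos 60°, -sin 60°], [sin 60°, cos 60°]] ≈ [[0.500000, -0.866025], [0.866025, 0.500000]]
[[0.500000, -0.866025], [0.866025, 0.500000]] × [0, -1]ᵀ ≈ [0.8660, -0.5000]ᵀ
Result: (0.8660, -0.5000)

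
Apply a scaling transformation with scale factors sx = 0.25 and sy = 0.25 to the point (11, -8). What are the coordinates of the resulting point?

Scaling matrix:
[[0.25, 0], [0, 0.25]]
Result: (11 × 0.25, -8 × 0.25) = (2.75, -2)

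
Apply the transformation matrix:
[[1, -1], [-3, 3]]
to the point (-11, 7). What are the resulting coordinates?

Matrix multiplication:
[[1, -1], [-3, 3]] × [-11, 7]ᵀ
= [(1)(-11) + (-1)(7), (-3)(-11) + (3)(7)]ᵀ
= [-18, 54]ᵀ
Result: (-18, 54)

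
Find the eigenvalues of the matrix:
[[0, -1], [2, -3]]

Characteristic equation: det(A - λI) = 0
λ² - (trace)λ + (det) = 0
trace = 0 + -3 = -3, det = (0)(-3) - (-1)(2) = 2
λ² - (-3)λ + (2) = 0
λ = (-3 ± √((-3)² - 4·(2))) / 2 = (-3 ± √1) / 2
Solving: λ = -2, -1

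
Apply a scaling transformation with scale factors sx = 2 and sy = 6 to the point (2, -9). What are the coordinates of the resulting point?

Scaling matrix:
[[2, 0], [0, 6]]
Result: (2 × 2, -9 × 6) = (4, -54)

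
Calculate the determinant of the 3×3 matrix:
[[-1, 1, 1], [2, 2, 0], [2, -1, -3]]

Expansion along first row:
det = -1·det([[2,0],[-1,-3]]) - 1·det([[2,0],[2,-3]]) + 1·det([[2,2],[2,-1]])
    = -1·(2·-3 - 0·-1) - 1·(2·-3 - 0·2) + 1·(2·-1 - 2·2)
    = -1·-6 - 1·-6 + 1·-6
    = 6 + 6 + -6 = 6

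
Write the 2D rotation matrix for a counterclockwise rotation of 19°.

Rotation matrix formula: [[cos θ, -sin θ], [sin θ, cos θ]]
For θ = 19°:
cos(19°) = 0.9455
sin(19°) = 0.3256
Result: [[0.9455, -0.3256], [0.3256, 0.9455]]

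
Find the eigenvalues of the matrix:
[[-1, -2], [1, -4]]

Characteristic equation: det(A - λI) = 0
λ² - (trace)λ + (det) = 0
trace = -1 + -4 = -5, det = (-1)(-4) - (-2)(1) = 6
λ² - (-5)λ + (6) = 0
λ = (-5 ± √((-5)² - 4·(6))) / 2 = (-5 ± √1) / 2
Solving: λ = -3, -2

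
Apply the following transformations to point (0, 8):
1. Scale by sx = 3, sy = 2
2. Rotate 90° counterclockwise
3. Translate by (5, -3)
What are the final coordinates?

Step 1: Scale → (0, 16)
Step 2: Rotate 90° → (-16, 0)
Step 3: Translate → (-11, -3)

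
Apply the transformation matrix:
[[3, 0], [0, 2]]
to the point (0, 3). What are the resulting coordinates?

Matrix multiplication:
[[3, 0], [0, 2]] × [0, 3]ᵀ
= [(3)(0) + (0)(3), (0)(0) + (2)(3)]ᵀ
= [0, 6]ᵀ
Result: (0, 6)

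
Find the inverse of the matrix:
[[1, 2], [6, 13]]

For [[a,b],[c,d]], inverse = (1/det)·[[d,-b],[-c,a]]
det = (1)(13) - (2)(6) = 13 - 12 = 1
Inverse = [[13, -2], [-6, 1]]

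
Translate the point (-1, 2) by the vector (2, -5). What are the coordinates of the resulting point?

Translation by (2, -5) (homogeneous matrix [[1, 0, 2], [0, 1, -5], [0, 0, 1]]):
x' = -1 + 2 = 1
y' = 2 + -5 = -3
Result: (1, -3)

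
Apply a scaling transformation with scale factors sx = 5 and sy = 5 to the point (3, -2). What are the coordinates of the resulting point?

Scaling matrix:
[[5, 0], [0, 5]]
Result: (3 × 5, -2 × 5) = (15, -10)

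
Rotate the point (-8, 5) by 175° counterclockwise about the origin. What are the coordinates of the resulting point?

Rotation matrix for 175°: [[cos 175°, -sin 175°], [sin 175°, cos 175°]] ≈ [[-0.996195, -0.087156], [0.087156, -0.996195]]
[[-0.996195, -0.087156], [0.087156, -0.996195]] × [-8, 5]ᵀ ≈ [7.5338, -5.6782]ᵀ
Result: (7.5338, -5.6782)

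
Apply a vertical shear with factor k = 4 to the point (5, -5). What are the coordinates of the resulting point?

Shear matrix for vertical shear with factor k = 4:
[[1, 0], [4, 1]]
Result: (5, -5) → (5, 15)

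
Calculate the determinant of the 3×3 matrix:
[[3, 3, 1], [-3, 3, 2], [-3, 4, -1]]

Expansion along first row:
det = 3·det([[3,2],[4,-1]]) - 3·det([[-3,2],[-3,-1]]) + 1·det([[-3,3],[-3,4]])
    = 3·(3·-1 - 2·4) - 3·(-3·-1 - 2·-3) + 1·(-3·4 - 3·-3)
    = 3·-11 - 3·9 + 1·-3
    = -33 + -27 + -3 = -63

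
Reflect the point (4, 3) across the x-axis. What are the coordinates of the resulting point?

Reflection across x-axis: (4, 3) → (4, -3)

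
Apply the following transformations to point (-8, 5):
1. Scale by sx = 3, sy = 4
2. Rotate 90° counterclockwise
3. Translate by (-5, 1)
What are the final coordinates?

Step 1: Scale → (-24, 20)
Step 2: Rotate 90° → (-20, -24)
Step 3: Translate → (-25, -23)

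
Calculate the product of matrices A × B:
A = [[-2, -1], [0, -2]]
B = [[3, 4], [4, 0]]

Matrix multiplication:
C[0][0] = -2×3 + -1×4 = -10
C[0][1] = -2×4 + -1×0 = -8
C[1][0] = 0×3 + -2×4 = -8
C[1][1] = 0×4 + -2×0 = 0
Result: [[-10, -8], [-8, 0]]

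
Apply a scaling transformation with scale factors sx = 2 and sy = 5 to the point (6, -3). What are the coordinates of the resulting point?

Scaling matrix:
[[2, 0], [0, 5]]
Result: (6 × 2, -3 × 5) = (12, -15)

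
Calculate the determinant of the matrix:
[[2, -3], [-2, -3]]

For a 2×2 matrix [[a, b], [c, d]], det = ad - bc
det = (2)(-3) - (-3)(-2) = -6 - 6 = -12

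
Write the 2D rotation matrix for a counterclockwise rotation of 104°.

Rotation matrix formula: [[cos θ, -sin θ], [sin θ, cos θ]]
For θ = 104°:
cos(104°) = -0.2419
sin(104°) = 0.9703
Result: [[-0.2419, -0.9703], [0.9703, -0.2419]]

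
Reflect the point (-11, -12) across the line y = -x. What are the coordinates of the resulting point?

Reflection across line y = -x: (-11, -12) → (12, 11)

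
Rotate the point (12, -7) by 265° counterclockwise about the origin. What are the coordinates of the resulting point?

Rotation matrix for 265°: [[cos 265°, -sin 265°], [sin 265°, cos 265°]] ≈ [[-0.087156, 0.996195], [-0.996195, -0.087156]]
[[-0.087156, 0.996195], [-0.996195, -0.087156]] × [12, -7]ᵀ ≈ [-8.0192, -11.3442]ᵀ
Result: (-8.0192, -11.3442)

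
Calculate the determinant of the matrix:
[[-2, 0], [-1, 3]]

For a 2×2 matrix [[a, b], [c, d]], det = ad - bc
det = (-2)(3) - (0)(-1) = -6 - 0 = -6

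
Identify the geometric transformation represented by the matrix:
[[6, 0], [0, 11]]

This matrix represents: non-uniform scaling by sx = 6, sy = 11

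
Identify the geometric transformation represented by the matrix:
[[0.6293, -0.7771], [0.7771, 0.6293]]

This matrix represents: rotation by 51° counterclockwise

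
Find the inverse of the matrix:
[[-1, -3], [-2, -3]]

For [[a,b],[c,d]], inverse = (1/det)·[[d,-b],[-c,a]]
det = (-1)(-3) - (-3)(-2) = 3 - 6 = -3
Inverse = (1/-3)·[[-3, 3], [2, -1]]
= [[1, -1], [-2/3, 1/3]]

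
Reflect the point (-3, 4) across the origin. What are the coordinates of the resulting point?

Reflection across origin: (-3, 4) → (3, -4)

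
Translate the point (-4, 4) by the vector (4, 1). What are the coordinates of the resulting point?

Translation by (4, 1) (homogeneous matrix [[1, 0, 4], [0, 1, 1], [0, 0, 1]]):
x' = -4 + 4 = 0
y' = 4 + 1 = 5
Result: (0, 5)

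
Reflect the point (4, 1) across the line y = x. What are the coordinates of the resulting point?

Reflection across line y = x: (4, 1) → (1, 4)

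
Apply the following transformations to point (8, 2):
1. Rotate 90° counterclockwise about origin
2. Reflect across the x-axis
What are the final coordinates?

Step 1: Rotate 90° → (-2, 8)
Step 2: Reflect across x-axis → (-2, -8)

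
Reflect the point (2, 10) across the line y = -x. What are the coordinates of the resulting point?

Reflection across line y = -x: (2, 10) → (-10, -2)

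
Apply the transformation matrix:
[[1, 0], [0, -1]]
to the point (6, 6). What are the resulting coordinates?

Matrix multiplication:
[[1, 0], [0, -1]] × [6, 6]ᵀ
= [(1)(6) + (0)(6), (0)(6) + (-1)(6)]ᵀ
= [6, -6]ᵀ
Result: (6, -6)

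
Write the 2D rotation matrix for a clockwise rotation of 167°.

Rotation matrix formula: [[cos θ, -sin θ], [sin θ, cos θ]]
A clockwise rotation by 167° is equivalent to a counterclockwise rotation by -167°.
For θ = -167°:
cos(-167°) = -0.9744
sin(-167°) = -0.2250
Result: [[-0.9744, 0.2250], [-0.2250, -0.9744]]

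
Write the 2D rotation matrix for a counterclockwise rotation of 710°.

Rotation matrix formula: [[cos θ, -sin θ], [sin θ, cos θ]]
For θ = 710°:
cos(710°) = 0.9848
sin(710°) = -0.1736
Result: [[0.9848, 0.1736], [-0.1736, 0.9848]]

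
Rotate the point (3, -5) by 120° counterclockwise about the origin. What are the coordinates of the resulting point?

Rotation matrix for 120°: [[cos 120°, -sin 120°], [sin 120°, cos 120°]] ≈ [[-0.500000, -0.866025], [0.866025, -0.500000]]
[[-0.500000, -0.866025], [0.866025, -0.500000]] × [3, -5]ᵀ ≈ [2.8301, 5.0981]ᵀ
Result: (2.8301, 5.0981)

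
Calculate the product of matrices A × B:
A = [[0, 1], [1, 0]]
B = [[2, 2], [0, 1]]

Matrix multiplication:
C[0][0] = 0×2 + 1×0 = 0
C[0][1] = 0×2 + 1×1 = 1
C[1][0] = 1×2 + 0×0 = 2
C[1][1] = 1×2 + 0×1 = 2
Result: [[0, 1], [2, 2]]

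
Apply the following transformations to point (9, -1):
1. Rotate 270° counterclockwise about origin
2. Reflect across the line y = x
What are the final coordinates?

Step 1: Rotate 270° → (-1, -9)
Step 2: Reflect across line y = x → (-9, -1)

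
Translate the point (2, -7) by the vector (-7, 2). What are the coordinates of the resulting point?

Translation by (-7, 2) (homogeneous matrix [[1, 0, -7], [0, 1, 2], [0, 0, 1]]):
x' = 2 + -7 = -5
y' = -7 + 2 = -5
Result: (-5, -5)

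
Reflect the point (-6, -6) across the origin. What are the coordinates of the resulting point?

Reflection across origin: (-6, -6) → (6, 6)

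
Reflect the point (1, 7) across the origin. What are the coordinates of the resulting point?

Reflection across origin: (1, 7) → (-1, -7)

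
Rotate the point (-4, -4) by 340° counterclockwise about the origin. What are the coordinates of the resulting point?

Rotation matrix for 340°: [[cos 340°, -sin 340°], [sin 340°, cos 340°]] ≈ [[0.939693, 0.342020], [-0.342020, 0.939693]]
[[0.939693, 0.342020], [-0.342020, 0.939693]] × [-4, -4]ᵀ ≈ [-5.1269, -2.3907]ᵀ
Result: (-5.1269, -2.3907)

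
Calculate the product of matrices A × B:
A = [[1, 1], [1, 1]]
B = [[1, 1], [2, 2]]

Matrix multiplication:
C[0][0] = 1×1 + 1×2 = 3
C[0][1] = 1×1 + 1×2 = 3
C[1][0] = 1×1 + 1×2 = 3
C[1][1] = 1×1 + 1×2 = 3
Result: [[3, 3], [3, 3]]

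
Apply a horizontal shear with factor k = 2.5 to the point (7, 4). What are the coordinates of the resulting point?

Shear matrix for horizontal shear with factor k = 2.5:
[[1, 2.50], [0, 1]]
Result: (7, 4) → (17, 4)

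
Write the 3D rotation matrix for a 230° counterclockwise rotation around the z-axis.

Rotation matrix for counterclockwise 230° around z-axis:
cos(230°) = -0.6428, sin(230°) = -0.7660
Result: [[-0.6428, 0.7660, 0], [-0.7660, -0.6428, 0], [0, 0, 1]]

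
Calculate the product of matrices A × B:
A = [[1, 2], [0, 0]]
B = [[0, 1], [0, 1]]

Matrix multiplication:
C[0][0] = 1×0 + 2×0 = 0
C[0][1] = 1×1 + 2×1 = 3
C[1][0] = 0×0 + 0×0 = 0
C[1][1] = 0×1 + 0×1 = 0
Result: [[0, 3], [0, 0]]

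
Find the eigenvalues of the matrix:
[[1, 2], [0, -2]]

Characteristic equation: det(A - λI) = 0
λ² - (trace)λ + (det) = 0
trace = 1 + -2 = -1, det = (1)(-2) - (2)(0) = -2
λ² - (-1)λ + (-2) = 0
λ = (-1 ± √((-1)² - 4·(-2))) / 2 = (-1 ± √9) / 2
Solving: λ = -2, 1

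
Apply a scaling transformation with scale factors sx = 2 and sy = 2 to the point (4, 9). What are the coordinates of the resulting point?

Scaling matrix:
[[2, 0], [0, 2]]
Result: (4 × 2, 9 × 2) = (8, 18)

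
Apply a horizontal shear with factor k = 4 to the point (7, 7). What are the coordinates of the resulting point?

Shear matrix for horizontal shear with factor k = 4:
[[1, 4], [0, 1]]
Result: (7, 7) → (35, 7)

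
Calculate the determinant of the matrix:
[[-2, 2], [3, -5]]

For a 2×2 matrix [[a, b], [c, d]], det = ad - bc
det = (-2)(-5) - (2)(3) = 10 - 6 = 4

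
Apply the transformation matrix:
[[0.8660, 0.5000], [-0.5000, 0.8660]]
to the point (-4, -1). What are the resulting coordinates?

Matrix multiplication:
[[0.8660, 0.5000], [-0.5000, 0.8660]] × [-4, -1]ᵀ
= [(0.8660)(-4) + (0.5000)(-1), (-0.5000)(-4) + (0.8660)(-1)]ᵀ
= [-3.9640, 1.1340]ᵀ
Result: (-3.9640, 1.1340)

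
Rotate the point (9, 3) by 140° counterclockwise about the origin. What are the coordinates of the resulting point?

Rotation matrix for 140°: [[cos 140°, -sin 140°], [sin 140°, cos 140°]] ≈ [[-0.766044, -0.642788], [0.642788, -0.766044]]
[[-0.766044, -0.642788], [0.642788, -0.766044]] × [9, 3]ᵀ ≈ [-8.8228, 3.4870]ᵀ
Result: (-8.8228, 3.4870)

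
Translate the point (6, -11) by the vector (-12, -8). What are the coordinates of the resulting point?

Translation by (-12, -8) (homogeneous matrix [[1, 0, -12], [0, 1, -8], [0, 0, 1]]):
x' = 6 + -12 = -6
y' = -11 + -8 = -19
Result: (-6, -19)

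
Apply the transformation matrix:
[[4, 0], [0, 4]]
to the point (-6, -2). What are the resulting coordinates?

Matrix multiplication:
[[4, 0], [0, 4]] × [-6, -2]ᵀ
= [(4)(-6) + (0)(-2), (0)(-6) + (4)(-2)]ᵀ
= [-24, -8]ᵀ
Result: (-24, -8)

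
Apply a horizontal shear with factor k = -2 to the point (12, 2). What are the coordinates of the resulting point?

Shear matrix for horizontal shear with factor k = -2:
[[1, -2], [0, 1]]
Result: (12, 2) → (8, 2)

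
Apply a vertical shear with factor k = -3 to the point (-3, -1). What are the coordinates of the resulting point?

Shear matrix for vertical shear with factor k = -3:
[[1, 0], [-3, 1]]
Result: (-3, -1) → (-3, 8)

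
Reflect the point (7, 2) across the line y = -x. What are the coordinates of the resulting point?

Reflection across line y = -x: (7, 2) → (-2, -7)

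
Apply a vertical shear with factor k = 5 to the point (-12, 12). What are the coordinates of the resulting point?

Shear matrix for vertical shear with factor k = 5:
[[1, 0], [5, 1]]
Result: (-12, 12) → (-12, -48)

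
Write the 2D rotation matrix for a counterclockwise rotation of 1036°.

Rotation matrix formula: [[cos θ, -sin θ], [sin θ, cos θ]]
For θ = 1036°:
cos(1036°) = 0.7193
sin(1036°) = -0.6947
Result: [[0.7193, 0.6947], [-0.6947, 0.7193]]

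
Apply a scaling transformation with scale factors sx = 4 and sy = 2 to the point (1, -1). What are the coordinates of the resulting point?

Scaling matrix:
[[4, 0], [0, 2]]
Result: (1 × 4, -1 × 2) = (4, -2)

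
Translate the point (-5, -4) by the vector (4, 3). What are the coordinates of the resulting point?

Translation by (4, 3) (homogeneous matrix [[1, 0, 4], [0, 1, 3], [0, 0, 1]]):
x' = -5 + 4 = -1
y' = -4 + 3 = -1
Result: (-1, -1)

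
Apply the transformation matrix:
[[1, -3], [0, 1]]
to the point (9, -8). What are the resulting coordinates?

Matrix multiplication:
[[1, -3], [0, 1]] × [9, -8]ᵀ
= [(1)(9) + (-3)(-8), (0)(9) + (1)(-8)]ᵀ
= [33, -8]ᵀ
Result: (33, -8)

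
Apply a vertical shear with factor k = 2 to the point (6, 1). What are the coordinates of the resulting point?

Shear matrix for vertical shear with factor k = 2:
[[1, 0], [2, 1]]
Result: (6, 1) → (6, 13)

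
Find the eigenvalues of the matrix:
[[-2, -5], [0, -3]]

Characteristic equation: det(A - λI) = 0
λ² - (trace)λ + (det) = 0
trace = -2 + -3 = -5, det = (-2)(-3) - (-5)(0) = 6
λ² - (-5)λ + (6) = 0
λ = (-5 ± √((-5)² - 4·(6))) / 2 = (-5 ± √1) / 2
Solving: λ = -3, -2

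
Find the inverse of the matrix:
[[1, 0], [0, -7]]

For [[a,b],[c,d]], inverse = (1/det)·[[d,-b],[-c,a]]
det = (1)(-7) - (0)(0) = -7 - 0 = -7
Inverse = (1/-7)·[[-7, 0], [0, 1]]
= [[1, 0], [0, -1/7]]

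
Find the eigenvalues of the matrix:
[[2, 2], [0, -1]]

Characteristic equation: det(A - λI) = 0
λ² - (trace)λ + (det) = 0
trace = 2 + -1 = 1, det = (2)(-1) - (2)(0) = -2
λ² - (1)λ + (-2) = 0
λ = (1 ± √((1)² - 4·(-2))) / 2 = (1 ± √9) / 2
Solving: λ = -1, 2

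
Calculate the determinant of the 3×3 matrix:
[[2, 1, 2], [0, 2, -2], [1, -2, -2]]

Expansion along first row:
det = 2·det([[2,-2],[-2,-2]]) - 1·det([[0,-2],[1,-2]]) + 2·det([[0,2],[1,-2]])
    = 2·(2·-2 - -2·-2) - 1·(0·-2 - -2·1) + 2·(0·-2 - 2·1)
    = 2·-8 - 1·2 + 2·-2
    = -16 + -2 + -4 = -22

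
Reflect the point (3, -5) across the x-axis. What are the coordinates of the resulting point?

Reflection across x-axis: (3, -5) → (3, 5)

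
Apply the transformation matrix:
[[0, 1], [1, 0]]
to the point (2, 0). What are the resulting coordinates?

Matrix multiplication:
[[0, 1], [1, 0]] × [2, 0]ᵀ
= [(0)(2) + (1)(0), (1)(2) + (0)(0)]ᵀ
= [0, 2]ᵀ
Result: (0, 2)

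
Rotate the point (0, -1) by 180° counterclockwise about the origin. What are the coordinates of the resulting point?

Rotation matrix for 180°: [[cos 180°, -sin 180°], [sin 180°, cos 180°]] = [[-1, 0], [0, -1]]
[[-1, 0], [0, -1]] × [0, -1]ᵀ = [0, 1]ᵀ
Result: (0, 1)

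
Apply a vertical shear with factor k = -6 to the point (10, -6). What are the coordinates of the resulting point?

Shear matrix for vertical shear with factor k = -6:
[[1, 0], [-6, 1]]
Result: (10, -6) → (10, -66)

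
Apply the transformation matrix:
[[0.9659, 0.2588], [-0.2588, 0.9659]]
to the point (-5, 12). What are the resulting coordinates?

Matrix multiplication:
[[0.9659, 0.2588], [-0.2588, 0.9659]] × [-5, 12]ᵀ
= [(0.9659)(-5) + (0.2588)(12), (-0.2588)(-5) + (0.9659)(12)]ᵀ
= [-1.7239, 12.8848]ᵀ
Result: (-1.7239, 12.8848)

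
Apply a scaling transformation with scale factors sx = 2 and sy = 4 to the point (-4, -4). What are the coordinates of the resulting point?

Scaling matrix:
[[2, 0], [0, 4]]
Result: (-4 × 2, -4 × 4) = (-8, -16)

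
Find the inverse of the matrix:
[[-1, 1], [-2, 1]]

For [[a,b],[c,d]], inverse = (1/det)·[[d,-b],[-c,a]]
det = (-1)(1) - (1)(-2) = -1 - -2 = 1
Inverse = [[1, -1], [2, -1]]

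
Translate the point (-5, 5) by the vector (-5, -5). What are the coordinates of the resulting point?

Translation by (-5, -5) (homogeneous matrix [[1, 0, -5], [0, 1, -5], [0, 0, 1]]):
x' = -5 + -5 = -10
y' = 5 + -5 = 0
Result: (-10, 0)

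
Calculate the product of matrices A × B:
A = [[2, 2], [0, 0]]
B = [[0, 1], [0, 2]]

Matrix multiplication:
C[0][0] = 2×0 + 2×0 = 0
C[0][1] = 2×1 + 2×2 = 6
C[1][0] = 0×0 + 0×0 = 0
C[1][1] = 0×1 + 0×2 = 0
Result: [[0, 6], [0, 0]]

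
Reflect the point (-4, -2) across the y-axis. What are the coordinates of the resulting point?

Reflection across y-axis: (-4, -2) → (4, -2)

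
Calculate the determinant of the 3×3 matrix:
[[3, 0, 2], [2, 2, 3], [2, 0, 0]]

Expansion along first row:
det = 3·det([[2,3],[0,0]]) - 0·det([[2,3],[2,0]]) + 2·det([[2,2],[2,0]])
    = 3·(2·0 - 3·0) - 0·(2·0 - 3·2) + 2·(2·0 - 2·2)
    = 3·0 - 0·-6 + 2·-4
    = 0 + 0 + -8 = -8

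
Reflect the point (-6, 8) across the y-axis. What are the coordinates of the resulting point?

Reflection across y-axis: (-6, 8) → (6, 8)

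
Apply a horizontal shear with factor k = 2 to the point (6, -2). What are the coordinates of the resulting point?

Shear matrix for horizontal shear with factor k = 2:
[[1, 2], [0, 1]]
Result: (6, -2) → (2, -2)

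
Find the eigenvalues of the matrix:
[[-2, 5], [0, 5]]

Characteristic equation: det(A - λI) = 0
λ² - (trace)λ + (det) = 0
trace = -2 + 5 = 3, det = (-2)(5) - (5)(0) = -10
λ² - (3)λ + (-10) = 0
λ = (3 ± √((3)² - 4·(-10))) / 2 = (3 ± √49) / 2
Solving: λ = -2, 5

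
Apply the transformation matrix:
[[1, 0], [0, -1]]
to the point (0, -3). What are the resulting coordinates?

Matrix multiplication:
[[1, 0], [0, -1]] × [0, -3]ᵀ
= [(1)(0) + (0)(-3), (0)(0) + (-1)(-3)]ᵀ
= [0, 3]ᵀ
Result: (0, 3)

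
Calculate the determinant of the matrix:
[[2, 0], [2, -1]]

For a 2×2 matrix [[a, b], [c, d]], det = ad - bc
det = (2)(-1) - (0)(2) = -2 - 0 = -2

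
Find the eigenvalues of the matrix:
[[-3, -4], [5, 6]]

Characteristic equation: det(A - λI) = 0
λ² - (trace)λ + (det) = 0
trace = -3 + 6 = 3, det = (-3)(6) - (-4)(5) = 2
λ² - (3)λ + (2) = 0
λ = (3 ± √((3)² - 4·(2))) / 2 = (3 ± √1) / 2
Solving: λ = 1, 2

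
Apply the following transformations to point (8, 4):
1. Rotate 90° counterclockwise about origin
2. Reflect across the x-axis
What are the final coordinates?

Step 1: Rotate 90° → (-4, 8)
Step 2: Reflect across x-axis → (-4, -8)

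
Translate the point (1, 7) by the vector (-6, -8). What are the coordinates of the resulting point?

Translation by (-6, -8) (homogeneous matrix [[1, 0, -6], [0, 1, -8], [0, 0, 1]]):
x' = 1 + -6 = -5
y' = 7 + -8 = -1
Result: (-5, -1)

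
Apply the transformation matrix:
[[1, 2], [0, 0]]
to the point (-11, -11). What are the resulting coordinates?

Matrix multiplication:
[[1, 2], [0, 0]] × [-11, -11]ᵀ
= [(1)(-11) + (2)(-11), (0)(-11) + (0)(-11)]ᵀ
= [-33, 0]ᵀ
Result: (-33, 0)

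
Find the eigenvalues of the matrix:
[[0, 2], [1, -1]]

Characteristic equation: det(A - λI) = 0
λ² - (trace)λ + (det) = 0
trace = 0 + -1 = -1, det = (0)(-1) - (2)(1) = -2
λ² - (-1)λ + (-2) = 0
λ = (-1 ± √((-1)² - 4·(-2))) / 2 = (-1 ± √9) / 2
Solving: λ = -2, 1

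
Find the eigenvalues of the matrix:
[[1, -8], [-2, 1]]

Characteristic equation: det(A - λI) = 0
λ² - (trace)λ + (det) = 0
trace = 1 + 1 = 2, det = (1)(1) - (-8)(-2) = -15
λ² - (2)λ + (-15) = 0
λ = (2 ± √((2)² - 4·(-15))) / 2 = (2 ± √64) / 2
Solving: λ = -3, 5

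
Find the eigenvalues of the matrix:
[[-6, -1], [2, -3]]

Characteristic equation: det(A - λI) = 0
λ² - (trace)λ + (det) = 0
trace = -6 + -3 = -9, det = (-6)(-3) - (-1)(2) = 20
λ² - (-9)λ + (20) = 0
λ = (-9 ± √((-9)² - 4·(20))) / 2 = (-9 ± √1) / 2
Solving: λ = -5, -4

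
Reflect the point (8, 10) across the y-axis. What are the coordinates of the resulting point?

Reflection across y-axis: (8, 10) → (-8, 10)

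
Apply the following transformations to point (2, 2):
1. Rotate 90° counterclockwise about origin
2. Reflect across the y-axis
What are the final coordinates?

Step 1: Rotate 90° → (-2, 2)
Step 2: Reflect across y-axis → (2, 2)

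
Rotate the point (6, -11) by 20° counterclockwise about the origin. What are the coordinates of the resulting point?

Rotation matrix for 20°: [[cos 20°, -sin 20°], [sin 20°, cos 20°]] ≈ [[0.939693, -0.342020], [0.342020, 0.939693]]
[[0.939693, -0.342020], [0.342020, 0.939693]] × [6, -11]ᵀ ≈ [9.4004, -8.2845]ᵀ
Result: (9.4004, -8.2845)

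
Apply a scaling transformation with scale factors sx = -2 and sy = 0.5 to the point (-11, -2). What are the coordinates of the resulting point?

Scaling matrix:
[[-2, 0], [0, 0.50]]
Result: (-11 × -2, -2 × 0.5) = (22, -1)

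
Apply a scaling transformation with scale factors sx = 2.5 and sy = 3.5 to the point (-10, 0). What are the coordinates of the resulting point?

Scaling matrix:
[[2.50, 0], [0, 3.50]]
Result: (-10 × 2.5, 0 × 3.5) = (-25, 0)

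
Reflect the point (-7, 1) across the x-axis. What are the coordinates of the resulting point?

Reflection across x-axis: (-7, 1) → (-7, -1)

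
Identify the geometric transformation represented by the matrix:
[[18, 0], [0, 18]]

This matrix represents: uniform scaling by factor 18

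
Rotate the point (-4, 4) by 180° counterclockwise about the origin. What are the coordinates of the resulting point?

Rotation matrix for 180°: [[cos 180°, -sin 180°], [sin 180°, cos 180°]] = [[-1, 0], [0, -1]]
[[-1, 0], [0, -1]] × [-4, 4]ᵀ = [4, -4]ᵀ
Result: (4, -4)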